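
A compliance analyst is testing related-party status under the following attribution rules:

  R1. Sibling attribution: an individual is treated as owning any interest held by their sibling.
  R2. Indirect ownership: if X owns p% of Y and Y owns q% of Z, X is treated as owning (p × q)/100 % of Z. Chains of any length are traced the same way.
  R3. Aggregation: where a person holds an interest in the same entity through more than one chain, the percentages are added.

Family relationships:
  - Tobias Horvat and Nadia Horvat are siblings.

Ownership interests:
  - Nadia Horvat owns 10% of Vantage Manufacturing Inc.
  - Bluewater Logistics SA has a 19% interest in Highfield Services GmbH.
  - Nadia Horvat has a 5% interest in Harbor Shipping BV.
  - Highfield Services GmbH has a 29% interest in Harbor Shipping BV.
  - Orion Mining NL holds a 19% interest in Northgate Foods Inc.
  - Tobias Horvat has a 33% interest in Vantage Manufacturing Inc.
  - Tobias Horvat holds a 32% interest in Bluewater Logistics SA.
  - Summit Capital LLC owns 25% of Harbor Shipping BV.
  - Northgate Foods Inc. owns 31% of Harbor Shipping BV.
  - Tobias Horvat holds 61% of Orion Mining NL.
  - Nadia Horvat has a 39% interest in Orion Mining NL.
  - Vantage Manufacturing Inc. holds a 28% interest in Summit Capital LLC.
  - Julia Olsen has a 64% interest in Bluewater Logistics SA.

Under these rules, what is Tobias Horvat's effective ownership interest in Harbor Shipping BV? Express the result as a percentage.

By sibling attribution (R1), Tobias Horvat is treated as also owning Nadia Horvat's interest in Orion Mining NL, giving 61% + 39% = 100%.
By sibling attribution (R1), Tobias Horvat is treated as also owning Nadia Horvat's interest in Vantage Manufacturing Inc, giving 33% + 10% = 43%.
By sibling attribution (R1), Tobias Horvat is treated as owning Nadia Horvat's 5% interest in Harbor Shipping BV.
Chain via Bluewater Logistics SA → Highfield Services GmbH (R2): 32% × 19% × 29% = 1.7632% of Harbor Shipping BV.
Chain via Orion Mining NL → Northgate Foods Inc. (R2): 100% × 19% × 31% = 5.89% of Harbor Shipping BV.
Chain via Vantage Manufacturing Inc. → Summit Capital LLC (R2): 43% × 28% × 25% = 3.01% of Harbor Shipping BV.
Direct interest in Harbor Shipping BV: 5%.
Aggregating (R3): 1.7632% + 5.89% + 3.01% + 5% = 15.6632%.

15.6632%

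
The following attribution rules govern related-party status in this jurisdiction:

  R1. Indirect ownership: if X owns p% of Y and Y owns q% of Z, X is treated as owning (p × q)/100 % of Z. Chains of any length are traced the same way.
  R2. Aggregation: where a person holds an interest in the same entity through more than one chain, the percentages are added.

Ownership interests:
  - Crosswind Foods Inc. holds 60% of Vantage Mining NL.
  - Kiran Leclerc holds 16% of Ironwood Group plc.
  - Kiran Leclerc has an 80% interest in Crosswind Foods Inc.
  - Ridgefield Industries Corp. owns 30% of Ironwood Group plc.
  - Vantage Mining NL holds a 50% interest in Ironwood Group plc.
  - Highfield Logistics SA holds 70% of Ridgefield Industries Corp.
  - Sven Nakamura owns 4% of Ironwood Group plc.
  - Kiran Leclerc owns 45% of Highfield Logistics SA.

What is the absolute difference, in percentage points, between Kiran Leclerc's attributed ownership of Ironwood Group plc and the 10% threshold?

39.45

Chain via Crosswind Foods Inc. → Vantage Mining NL (R1): 80% × 60% × 50% = 24% of Ironwood Group plc.
Chain via Highfield Logistics SA → Ridgefield Industries Corp. (R1): 45% × 70% × 30% = 9.45% of Ironwood Group plc.
Direct interest in Ironwood Group plc: 16%.
Aggregating (R2): 24% + 9.45% + 16% = 49.45%.
49.45% exceeds the 10% threshold by 39.45 percentage points.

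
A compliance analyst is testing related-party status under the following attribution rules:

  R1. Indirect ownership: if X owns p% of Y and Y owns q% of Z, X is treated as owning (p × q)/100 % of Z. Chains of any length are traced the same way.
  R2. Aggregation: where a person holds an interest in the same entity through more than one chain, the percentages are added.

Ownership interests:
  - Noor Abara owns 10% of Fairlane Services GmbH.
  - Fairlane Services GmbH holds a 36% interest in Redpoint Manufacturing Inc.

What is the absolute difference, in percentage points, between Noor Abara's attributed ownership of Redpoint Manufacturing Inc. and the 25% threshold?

21.4

Chain via Fairlane Services GmbH (R1): 10% × 36% = 3.6% of Redpoint Manufacturing Inc.
3.6% falls short of the 25% threshold by 21.4 percentage points.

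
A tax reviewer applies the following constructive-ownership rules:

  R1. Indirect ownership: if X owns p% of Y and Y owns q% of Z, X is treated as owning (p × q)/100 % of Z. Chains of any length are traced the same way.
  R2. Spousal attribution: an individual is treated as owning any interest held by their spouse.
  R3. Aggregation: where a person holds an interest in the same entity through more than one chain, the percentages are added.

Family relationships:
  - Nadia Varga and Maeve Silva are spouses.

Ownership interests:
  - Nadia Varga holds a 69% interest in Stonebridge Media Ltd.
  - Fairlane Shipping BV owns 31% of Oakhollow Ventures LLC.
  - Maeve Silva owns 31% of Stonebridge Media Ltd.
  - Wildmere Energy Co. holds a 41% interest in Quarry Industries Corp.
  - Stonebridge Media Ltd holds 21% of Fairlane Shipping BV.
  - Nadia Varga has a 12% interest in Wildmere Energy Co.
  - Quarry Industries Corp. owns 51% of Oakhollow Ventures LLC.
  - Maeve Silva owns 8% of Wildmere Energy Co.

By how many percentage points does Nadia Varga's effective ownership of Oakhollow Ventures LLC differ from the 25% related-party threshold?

By spousal attribution (R2), Nadia Varga is treated as also owning Maeve Silva's interest in Stonebridge Media Ltd, giving 69% + 31% = 100%.
By spousal attribution (R2), Nadia Varga is treated as also owning Maeve Silva's interest in Wildmere Energy Co, giving 12% + 8% = 20%.
Chain via Stonebridge Media Ltd → Fairlane Shipping BV (R1): 100% × 21% × 31% = 6.51% of Oakhollow Ventures LLC.
Chain via Wildmere Energy Co. → Quarry Industries Corp. (R1): 20% × 41% × 51% = 4.182% of Oakhollow Ventures LLC.
Aggregating (R3): 6.51% + 4.182% = 10.692%.
10.692% falls short of the 25% threshold by 14.308 percentage points.

14.308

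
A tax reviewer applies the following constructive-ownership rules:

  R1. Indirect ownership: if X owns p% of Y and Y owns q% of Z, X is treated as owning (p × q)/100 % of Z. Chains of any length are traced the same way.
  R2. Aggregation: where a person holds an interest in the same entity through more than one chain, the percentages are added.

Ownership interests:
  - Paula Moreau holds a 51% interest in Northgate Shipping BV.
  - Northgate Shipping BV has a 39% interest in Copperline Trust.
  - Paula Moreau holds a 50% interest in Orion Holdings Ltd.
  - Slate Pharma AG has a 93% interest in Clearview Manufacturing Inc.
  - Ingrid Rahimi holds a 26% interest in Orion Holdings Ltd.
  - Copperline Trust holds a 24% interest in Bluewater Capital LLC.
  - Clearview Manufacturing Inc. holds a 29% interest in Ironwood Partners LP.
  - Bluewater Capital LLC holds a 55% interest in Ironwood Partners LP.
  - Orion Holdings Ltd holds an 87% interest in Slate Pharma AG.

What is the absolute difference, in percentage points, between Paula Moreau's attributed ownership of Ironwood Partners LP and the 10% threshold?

Chain via Orion Holdings Ltd → Slate Pharma AG → Clearview Manufacturing Inc. (R1): 50% × 87% × 93% × 29% = 11.73195% of Ironwood Partners LP.
Chain via Northgate Shipping BV → Copperline Trust → Bluewater Capital LLC (R1): 51% × 39% × 24% × 55% = 2.62548% of Ironwood Partners LP.
Aggregating (R2): 11.73195% + 2.62548% = 14.35743%.
14.35743% exceeds the 10% threshold by 4.35743 percentage points.

4.35743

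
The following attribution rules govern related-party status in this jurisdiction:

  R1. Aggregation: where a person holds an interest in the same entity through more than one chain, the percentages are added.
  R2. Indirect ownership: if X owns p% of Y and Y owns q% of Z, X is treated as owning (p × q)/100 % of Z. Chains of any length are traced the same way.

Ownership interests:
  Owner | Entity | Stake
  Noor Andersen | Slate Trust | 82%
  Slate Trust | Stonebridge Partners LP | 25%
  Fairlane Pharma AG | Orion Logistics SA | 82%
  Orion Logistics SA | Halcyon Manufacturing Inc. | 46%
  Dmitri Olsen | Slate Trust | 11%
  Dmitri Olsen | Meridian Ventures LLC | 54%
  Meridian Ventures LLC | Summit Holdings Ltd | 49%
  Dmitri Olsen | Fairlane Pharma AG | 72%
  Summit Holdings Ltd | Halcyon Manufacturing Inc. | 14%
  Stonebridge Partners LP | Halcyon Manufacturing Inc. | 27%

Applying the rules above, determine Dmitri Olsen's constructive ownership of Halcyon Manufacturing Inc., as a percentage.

Chain via Meridian Ventures LLC → Summit Holdings Ltd (R2): 54% × 49% × 14% = 3.7044% of Halcyon Manufacturing Inc.
Chain via Slate Trust → Stonebridge Partners LP (R2): 11% × 25% × 27% = 0.7425% of Halcyon Manufacturing Inc.
Chain via Fairlane Pharma AG → Orion Logistics SA (R2): 72% × 82% × 46% = 27.1584% of Halcyon Manufacturing Inc.
Aggregating (R1): 3.7044% + 0.7425% + 27.1584% = 31.6053%.

31.6053%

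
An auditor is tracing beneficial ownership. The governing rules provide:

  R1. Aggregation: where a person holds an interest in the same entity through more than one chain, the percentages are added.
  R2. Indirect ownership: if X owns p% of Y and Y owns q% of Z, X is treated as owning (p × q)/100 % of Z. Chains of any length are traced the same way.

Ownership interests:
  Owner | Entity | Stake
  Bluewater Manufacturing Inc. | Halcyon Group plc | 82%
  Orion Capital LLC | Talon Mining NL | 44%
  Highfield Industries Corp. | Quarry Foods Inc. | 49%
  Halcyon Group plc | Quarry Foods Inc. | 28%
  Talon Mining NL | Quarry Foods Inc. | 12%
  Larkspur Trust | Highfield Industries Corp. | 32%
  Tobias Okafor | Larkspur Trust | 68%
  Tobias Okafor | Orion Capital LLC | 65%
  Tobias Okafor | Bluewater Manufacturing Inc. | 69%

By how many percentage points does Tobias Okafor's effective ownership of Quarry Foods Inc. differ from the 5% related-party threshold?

Chain via Larkspur Trust → Highfield Industries Corp. (R2): 68% × 32% × 49% = 10.6624% of Quarry Foods Inc.
Chain via Orion Capital LLC → Talon Mining NL (R2): 65% × 44% × 12% = 3.432% of Quarry Foods Inc.
Chain via Bluewater Manufacturing Inc. → Halcyon Group plc (R2): 69% × 82% × 28% = 15.8424% of Quarry Foods Inc.
Aggregating (R1): 10.6624% + 3.432% + 15.8424% = 29.9368%.
29.9368% exceeds the 5% threshold by 24.9368 percentage points.

24.9368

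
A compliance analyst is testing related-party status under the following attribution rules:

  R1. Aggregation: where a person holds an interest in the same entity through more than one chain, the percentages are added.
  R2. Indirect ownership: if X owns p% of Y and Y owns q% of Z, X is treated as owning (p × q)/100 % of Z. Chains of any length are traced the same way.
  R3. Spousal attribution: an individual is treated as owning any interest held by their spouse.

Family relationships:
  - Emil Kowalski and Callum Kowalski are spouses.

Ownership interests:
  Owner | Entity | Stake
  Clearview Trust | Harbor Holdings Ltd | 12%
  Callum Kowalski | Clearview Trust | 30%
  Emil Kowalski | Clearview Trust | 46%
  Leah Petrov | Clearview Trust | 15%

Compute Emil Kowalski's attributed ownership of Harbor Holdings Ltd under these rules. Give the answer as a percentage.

By spousal attribution (R3), Emil Kowalski is treated as also owning Callum Kowalski's interest in Clearview Trust, giving 46% + 30% = 76%.
Chain via Clearview Trust (R2): 76% × 12% = 9.12% of Harbor Holdings Ltd.

9.12%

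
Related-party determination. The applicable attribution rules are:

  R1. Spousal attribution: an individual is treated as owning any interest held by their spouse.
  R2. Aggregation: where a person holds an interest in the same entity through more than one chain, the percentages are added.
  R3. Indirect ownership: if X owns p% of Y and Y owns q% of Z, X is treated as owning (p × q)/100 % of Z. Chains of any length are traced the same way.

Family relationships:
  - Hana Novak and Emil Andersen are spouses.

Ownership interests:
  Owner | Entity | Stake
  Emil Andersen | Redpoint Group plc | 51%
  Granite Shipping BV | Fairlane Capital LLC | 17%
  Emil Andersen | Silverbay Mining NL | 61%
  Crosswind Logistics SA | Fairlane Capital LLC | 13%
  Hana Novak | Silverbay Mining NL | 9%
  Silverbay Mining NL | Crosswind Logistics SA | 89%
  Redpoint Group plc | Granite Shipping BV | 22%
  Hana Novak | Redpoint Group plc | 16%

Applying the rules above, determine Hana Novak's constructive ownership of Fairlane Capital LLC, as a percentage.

10.6048%

By spousal attribution (R1), Hana Novak is treated as also owning Emil Andersen's interest in Silverbay Mining NL, giving 9% + 61% = 70%.
By spousal attribution (R1), Hana Novak is treated as also owning Emil Andersen's interest in Redpoint Group plc, giving 16% + 51% = 67%.
Chain via Silverbay Mining NL → Crosswind Logistics SA (R3): 70% × 89% × 13% = 8.099% of Fairlane Capital LLC.
Chain via Redpoint Group plc → Granite Shipping BV (R3): 67% × 22% × 17% = 2.5058% of Fairlane Capital LLC.
Aggregating (R2): 8.099% + 2.5058% = 10.6048%.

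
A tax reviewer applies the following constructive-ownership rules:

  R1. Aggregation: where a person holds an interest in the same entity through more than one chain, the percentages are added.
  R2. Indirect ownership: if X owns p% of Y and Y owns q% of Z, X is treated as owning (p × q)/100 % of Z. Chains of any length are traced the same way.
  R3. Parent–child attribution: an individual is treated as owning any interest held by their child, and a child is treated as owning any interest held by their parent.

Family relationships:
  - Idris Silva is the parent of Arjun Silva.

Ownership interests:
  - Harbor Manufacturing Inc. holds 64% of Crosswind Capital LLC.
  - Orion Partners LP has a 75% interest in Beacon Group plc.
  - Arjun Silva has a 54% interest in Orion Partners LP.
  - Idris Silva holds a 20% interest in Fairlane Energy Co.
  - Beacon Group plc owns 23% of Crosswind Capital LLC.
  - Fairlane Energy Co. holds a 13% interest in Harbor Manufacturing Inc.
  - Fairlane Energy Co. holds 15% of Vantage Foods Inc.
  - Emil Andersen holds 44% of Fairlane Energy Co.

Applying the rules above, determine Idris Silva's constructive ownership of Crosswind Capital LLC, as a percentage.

By parent–child attribution (R3), Idris Silva is treated as owning Arjun Silva's 54% interest in Orion Partners LP.
Chain via Fairlane Energy Co. → Harbor Manufacturing Inc. (R2): 20% × 13% × 64% = 1.664% of Crosswind Capital LLC.
Chain via Orion Partners LP → Beacon Group plc (R2): 54% × 75% × 23% = 9.315% of Crosswind Capital LLC.
Aggregating (R1): 1.664% + 9.315% = 10.979%.

10.979%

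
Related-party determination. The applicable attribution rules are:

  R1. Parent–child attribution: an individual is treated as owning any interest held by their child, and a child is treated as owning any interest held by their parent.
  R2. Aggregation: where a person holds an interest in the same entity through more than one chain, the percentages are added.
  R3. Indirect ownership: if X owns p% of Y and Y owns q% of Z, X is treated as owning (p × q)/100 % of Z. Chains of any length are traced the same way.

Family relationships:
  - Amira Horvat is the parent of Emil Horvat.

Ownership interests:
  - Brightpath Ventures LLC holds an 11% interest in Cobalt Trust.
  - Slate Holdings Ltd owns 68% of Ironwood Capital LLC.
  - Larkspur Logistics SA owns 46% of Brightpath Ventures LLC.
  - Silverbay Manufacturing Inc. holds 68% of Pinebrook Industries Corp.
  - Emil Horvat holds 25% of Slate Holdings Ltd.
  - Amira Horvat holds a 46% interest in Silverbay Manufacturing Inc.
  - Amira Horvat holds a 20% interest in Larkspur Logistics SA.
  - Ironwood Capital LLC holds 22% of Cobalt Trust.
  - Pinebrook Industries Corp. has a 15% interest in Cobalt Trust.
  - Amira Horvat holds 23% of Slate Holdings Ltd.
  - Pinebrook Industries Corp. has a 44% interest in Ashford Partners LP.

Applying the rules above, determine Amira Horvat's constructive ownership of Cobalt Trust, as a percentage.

12.8848%

By parent–child attribution (R1), Amira Horvat is treated as also owning Emil Horvat's interest in Slate Holdings Ltd, giving 23% + 25% = 48%.
Chain via Larkspur Logistics SA → Brightpath Ventures LLC (R3): 20% × 46% × 11% = 1.012% of Cobalt Trust.
Chain via Slate Holdings Ltd → Ironwood Capital LLC (R3): 48% × 68% × 22% = 7.1808% of Cobalt Trust.
Chain via Silverbay Manufacturing Inc. → Pinebrook Industries Corp. (R3): 46% × 68% × 15% = 4.692% of Cobalt Trust.
Aggregating (R2): 1.012% + 7.1808% + 4.692% = 12.8848%.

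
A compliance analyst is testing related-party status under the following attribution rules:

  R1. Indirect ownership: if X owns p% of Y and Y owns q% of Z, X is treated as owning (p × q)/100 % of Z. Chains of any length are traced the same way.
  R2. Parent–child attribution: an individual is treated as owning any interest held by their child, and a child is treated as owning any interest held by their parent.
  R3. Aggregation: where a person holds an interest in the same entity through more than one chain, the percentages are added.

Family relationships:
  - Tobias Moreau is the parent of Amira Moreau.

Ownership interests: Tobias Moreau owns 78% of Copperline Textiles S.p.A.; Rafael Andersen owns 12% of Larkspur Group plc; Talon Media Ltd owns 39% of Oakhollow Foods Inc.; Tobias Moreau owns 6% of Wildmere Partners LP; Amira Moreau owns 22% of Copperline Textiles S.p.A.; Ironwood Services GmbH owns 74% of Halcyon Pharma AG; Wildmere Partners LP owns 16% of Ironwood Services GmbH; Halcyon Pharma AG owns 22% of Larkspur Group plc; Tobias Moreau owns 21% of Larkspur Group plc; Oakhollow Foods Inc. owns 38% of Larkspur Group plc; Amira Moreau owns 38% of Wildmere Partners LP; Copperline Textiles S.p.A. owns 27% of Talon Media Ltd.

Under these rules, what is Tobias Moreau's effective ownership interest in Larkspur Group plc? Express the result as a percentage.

By parent–child attribution (R2), Tobias Moreau is treated as also owning Amira Moreau's interest in Wildmere Partners LP, giving 6% + 38% = 44%.
By parent–child attribution (R2), Tobias Moreau is treated as also owning Amira Moreau's interest in Copperline Textiles S.p.A, giving 78% + 22% = 100%.
Chain via Wildmere Partners LP → Ironwood Services GmbH → Halcyon Pharma AG (R1): 44% × 16% × 74% × 22% = 1.146112% of Larkspur Group plc.
Chain via Copperline Textiles S.p.A. → Talon Media Ltd → Oakhollow Foods Inc. (R1): 100% × 27% × 39% × 38% = 4.0014% of Larkspur Group plc.
Direct interest in Larkspur Group plc: 21%.
Aggregating (R3): 1.146112% + 4.0014% + 21% = 26.147512%.

26.147512%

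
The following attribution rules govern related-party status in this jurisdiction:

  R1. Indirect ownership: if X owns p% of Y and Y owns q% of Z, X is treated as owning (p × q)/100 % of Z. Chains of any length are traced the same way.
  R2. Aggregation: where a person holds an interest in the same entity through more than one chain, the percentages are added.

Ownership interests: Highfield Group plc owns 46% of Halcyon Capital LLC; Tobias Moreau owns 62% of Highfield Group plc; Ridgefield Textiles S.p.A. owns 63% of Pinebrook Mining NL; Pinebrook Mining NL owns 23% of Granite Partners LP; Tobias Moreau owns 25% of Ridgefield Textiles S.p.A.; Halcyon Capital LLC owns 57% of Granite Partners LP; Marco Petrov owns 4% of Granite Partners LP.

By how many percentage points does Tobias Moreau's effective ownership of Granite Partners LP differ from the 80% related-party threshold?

Chain via Highfield Group plc → Halcyon Capital LLC (R1): 62% × 46% × 57% = 16.2564% of Granite Partners LP.
Chain via Ridgefield Textiles S.p.A. → Pinebrook Mining NL (R1): 25% × 63% × 23% = 3.6225% of Granite Partners LP.
Aggregating (R2): 16.2564% + 3.6225% = 19.8789%.
19.8789% falls short of the 80% threshold by 60.1211 percentage points.

60.1211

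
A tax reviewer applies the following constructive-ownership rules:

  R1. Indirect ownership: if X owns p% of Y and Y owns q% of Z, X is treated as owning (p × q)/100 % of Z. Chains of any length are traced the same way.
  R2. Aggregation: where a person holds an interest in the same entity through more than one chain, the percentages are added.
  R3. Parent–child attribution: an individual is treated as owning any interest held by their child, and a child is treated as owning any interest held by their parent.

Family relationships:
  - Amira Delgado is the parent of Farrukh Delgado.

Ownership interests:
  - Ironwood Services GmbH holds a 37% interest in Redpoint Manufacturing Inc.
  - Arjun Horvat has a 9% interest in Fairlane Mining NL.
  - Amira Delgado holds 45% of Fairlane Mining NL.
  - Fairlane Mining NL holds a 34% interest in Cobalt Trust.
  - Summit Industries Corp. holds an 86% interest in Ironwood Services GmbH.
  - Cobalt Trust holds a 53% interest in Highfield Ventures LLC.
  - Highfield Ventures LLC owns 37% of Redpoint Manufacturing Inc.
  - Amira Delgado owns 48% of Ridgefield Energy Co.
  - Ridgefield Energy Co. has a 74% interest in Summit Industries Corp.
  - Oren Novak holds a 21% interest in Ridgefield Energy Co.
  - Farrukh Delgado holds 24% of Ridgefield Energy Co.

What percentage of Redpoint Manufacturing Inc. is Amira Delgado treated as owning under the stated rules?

By parent–child attribution (R3), Amira Delgado is treated as also owning Farrukh Delgado's interest in Ridgefield Energy Co, giving 48% + 24% = 72%.
Chain via Fairlane Mining NL → Cobalt Trust → Highfield Ventures LLC (R1): 45% × 34% × 53% × 37% = 3.00033% of Redpoint Manufacturing Inc.
Chain via Ridgefield Energy Co. → Summit Industries Corp. → Ironwood Services GmbH (R1): 72% × 74% × 86% × 37% = 16.953696% of Redpoint Manufacturing Inc.
Aggregating (R2): 3.00033% + 16.953696% = 19.954026%.

19.954026%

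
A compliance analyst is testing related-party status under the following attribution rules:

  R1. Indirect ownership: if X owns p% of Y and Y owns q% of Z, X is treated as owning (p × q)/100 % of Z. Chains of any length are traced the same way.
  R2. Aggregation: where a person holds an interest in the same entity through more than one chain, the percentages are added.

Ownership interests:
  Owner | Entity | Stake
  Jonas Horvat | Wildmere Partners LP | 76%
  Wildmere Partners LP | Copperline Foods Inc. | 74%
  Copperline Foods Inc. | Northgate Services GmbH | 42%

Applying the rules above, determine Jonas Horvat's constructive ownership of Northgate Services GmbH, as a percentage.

23.6208%

Chain via Wildmere Partners LP → Copperline Foods Inc. (R1): 76% × 74% × 42% = 23.6208% of Northgate Services GmbH.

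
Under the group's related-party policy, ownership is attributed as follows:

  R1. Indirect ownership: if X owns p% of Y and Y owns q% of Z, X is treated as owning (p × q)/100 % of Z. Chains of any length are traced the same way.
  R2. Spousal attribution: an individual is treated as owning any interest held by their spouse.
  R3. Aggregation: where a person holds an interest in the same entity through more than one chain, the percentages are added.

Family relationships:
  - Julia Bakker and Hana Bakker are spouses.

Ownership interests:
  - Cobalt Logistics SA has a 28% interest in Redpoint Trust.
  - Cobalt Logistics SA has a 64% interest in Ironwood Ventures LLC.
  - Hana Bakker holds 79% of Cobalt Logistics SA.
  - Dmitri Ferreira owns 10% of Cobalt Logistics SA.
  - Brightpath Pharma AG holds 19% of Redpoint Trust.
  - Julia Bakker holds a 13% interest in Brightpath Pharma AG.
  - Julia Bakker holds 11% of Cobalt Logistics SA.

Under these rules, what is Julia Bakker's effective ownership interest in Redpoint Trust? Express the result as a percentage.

27.67%

By spousal attribution (R2), Julia Bakker is treated as also owning Hana Bakker's interest in Cobalt Logistics SA, giving 11% + 79% = 90%.
Chain via Brightpath Pharma AG (R1): 13% × 19% = 2.47% of Redpoint Trust.
Chain via Cobalt Logistics SA (R1): 90% × 28% = 25.2% of Redpoint Trust.
Aggregating (R3): 2.47% + 25.2% = 27.67%.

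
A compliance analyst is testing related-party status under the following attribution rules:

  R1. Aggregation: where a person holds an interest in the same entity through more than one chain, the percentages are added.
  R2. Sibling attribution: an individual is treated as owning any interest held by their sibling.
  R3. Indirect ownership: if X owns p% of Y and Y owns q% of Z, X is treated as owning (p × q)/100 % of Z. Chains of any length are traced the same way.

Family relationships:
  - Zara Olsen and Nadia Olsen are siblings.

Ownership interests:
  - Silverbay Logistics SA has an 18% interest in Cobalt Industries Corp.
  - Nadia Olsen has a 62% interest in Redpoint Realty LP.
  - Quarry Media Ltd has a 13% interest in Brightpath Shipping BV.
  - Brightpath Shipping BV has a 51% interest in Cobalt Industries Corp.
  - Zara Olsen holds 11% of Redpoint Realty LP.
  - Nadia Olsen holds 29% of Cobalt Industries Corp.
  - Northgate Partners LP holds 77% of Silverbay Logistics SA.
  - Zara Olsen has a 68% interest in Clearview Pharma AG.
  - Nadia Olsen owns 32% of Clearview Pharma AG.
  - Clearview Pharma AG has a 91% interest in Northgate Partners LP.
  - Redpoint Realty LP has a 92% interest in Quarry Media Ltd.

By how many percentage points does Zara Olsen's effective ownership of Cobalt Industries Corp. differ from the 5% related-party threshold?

By sibling attribution (R2), Zara Olsen is treated as also owning Nadia Olsen's interest in Redpoint Realty LP, giving 11% + 62% = 73%.
By sibling attribution (R2), Zara Olsen is treated as also owning Nadia Olsen's interest in Clearview Pharma AG, giving 68% + 32% = 100%.
By sibling attribution (R2), Zara Olsen is treated as owning Nadia Olsen's 29% interest in Cobalt Industries Corp.
Chain via Redpoint Realty LP → Quarry Media Ltd → Brightpath Shipping BV (R3): 73% × 92% × 13% × 51% = 4.452708% of Cobalt Industries Corp.
Chain via Clearview Pharma AG → Northgate Partners LP → Silverbay Logistics SA (R3): 100% × 91% × 77% × 18% = 12.6126% of Cobalt Industries Corp.
Direct interest in Cobalt Industries Corp: 29%.
Aggregating (R1): 4.452708% + 12.6126% + 29% = 46.065308%.
46.065308% exceeds the 5% threshold by 41.065308 percentage points.

41.065308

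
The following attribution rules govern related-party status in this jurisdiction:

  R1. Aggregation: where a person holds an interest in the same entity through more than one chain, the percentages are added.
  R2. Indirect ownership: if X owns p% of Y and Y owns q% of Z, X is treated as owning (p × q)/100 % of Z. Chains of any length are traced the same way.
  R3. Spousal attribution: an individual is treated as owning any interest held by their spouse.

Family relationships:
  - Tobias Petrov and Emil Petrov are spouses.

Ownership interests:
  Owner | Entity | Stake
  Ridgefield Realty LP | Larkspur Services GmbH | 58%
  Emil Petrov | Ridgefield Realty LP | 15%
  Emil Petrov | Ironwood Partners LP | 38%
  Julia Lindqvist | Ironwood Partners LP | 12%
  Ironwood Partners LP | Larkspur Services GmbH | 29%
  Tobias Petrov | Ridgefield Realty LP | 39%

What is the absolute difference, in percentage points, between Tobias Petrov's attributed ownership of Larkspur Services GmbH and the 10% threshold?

By spousal attribution (R3), Tobias Petrov is treated as also owning Emil Petrov's interest in Ridgefield Realty LP, giving 39% + 15% = 54%.
By spousal attribution (R3), Tobias Petrov is treated as owning Emil Petrov's 38% interest in Ironwood Partners LP.
Chain via Ridgefield Realty LP (R2): 54% × 58% = 31.32% of Larkspur Services GmbH.
Chain via Ironwood Partners LP (R2): 38% × 29% = 11.02% of Larkspur Services GmbH.
Aggregating (R1): 31.32% + 11.02% = 42.34%.
42.34% exceeds the 10% threshold by 32.34 percentage points.

32.34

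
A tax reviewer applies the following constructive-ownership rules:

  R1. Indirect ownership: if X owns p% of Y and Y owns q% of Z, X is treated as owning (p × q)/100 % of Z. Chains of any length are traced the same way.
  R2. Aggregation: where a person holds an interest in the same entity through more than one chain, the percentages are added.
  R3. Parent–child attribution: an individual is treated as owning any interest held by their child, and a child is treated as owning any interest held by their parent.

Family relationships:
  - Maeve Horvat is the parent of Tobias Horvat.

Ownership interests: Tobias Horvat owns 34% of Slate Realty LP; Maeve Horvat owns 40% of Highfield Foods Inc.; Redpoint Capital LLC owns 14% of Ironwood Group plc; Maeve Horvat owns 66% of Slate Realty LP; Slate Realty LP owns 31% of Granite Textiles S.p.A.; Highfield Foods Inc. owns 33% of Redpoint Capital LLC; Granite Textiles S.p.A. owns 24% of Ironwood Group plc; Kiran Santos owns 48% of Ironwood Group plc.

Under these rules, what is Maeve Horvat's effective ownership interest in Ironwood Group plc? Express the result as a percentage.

By parent–child attribution (R3), Maeve Horvat is treated as also owning Tobias Horvat's interest in Slate Realty LP, giving 66% + 34% = 100%.
Chain via Slate Realty LP → Granite Textiles S.p.A. (R1): 100% × 31% × 24% = 7.44% of Ironwood Group plc.
Chain via Highfield Foods Inc. → Redpoint Capital LLC (R1): 40% × 33% × 14% = 1.848% of Ironwood Group plc.
Aggregating (R2): 7.44% + 1.848% = 9.288%.

9.288%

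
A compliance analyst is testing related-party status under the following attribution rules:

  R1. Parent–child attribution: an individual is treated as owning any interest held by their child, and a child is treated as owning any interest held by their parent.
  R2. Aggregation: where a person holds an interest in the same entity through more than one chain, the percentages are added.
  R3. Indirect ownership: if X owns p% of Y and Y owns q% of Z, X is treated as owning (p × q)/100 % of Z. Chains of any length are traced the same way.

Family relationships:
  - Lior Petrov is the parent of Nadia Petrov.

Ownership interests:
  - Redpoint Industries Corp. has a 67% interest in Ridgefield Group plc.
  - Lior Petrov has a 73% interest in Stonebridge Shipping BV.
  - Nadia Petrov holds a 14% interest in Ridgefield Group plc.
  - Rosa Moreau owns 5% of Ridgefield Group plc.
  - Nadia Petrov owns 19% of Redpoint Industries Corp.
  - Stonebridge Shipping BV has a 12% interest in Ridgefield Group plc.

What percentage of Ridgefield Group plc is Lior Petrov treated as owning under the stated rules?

By parent–child attribution (R1), Lior Petrov is treated as owning Nadia Petrov's 19% interest in Redpoint Industries Corp.
By parent–child attribution (R1), Lior Petrov is treated as owning Nadia Petrov's 14% interest in Ridgefield Group plc.
Chain via Stonebridge Shipping BV (R3): 73% × 12% = 8.76% of Ridgefield Group plc.
Chain via Redpoint Industries Corp. (R3): 19% × 67% = 12.73% of Ridgefield Group plc.
Direct interest in Ridgefield Group plc: 14%.
Aggregating (R2): 8.76% + 12.73% + 14% = 35.49%.

35.49%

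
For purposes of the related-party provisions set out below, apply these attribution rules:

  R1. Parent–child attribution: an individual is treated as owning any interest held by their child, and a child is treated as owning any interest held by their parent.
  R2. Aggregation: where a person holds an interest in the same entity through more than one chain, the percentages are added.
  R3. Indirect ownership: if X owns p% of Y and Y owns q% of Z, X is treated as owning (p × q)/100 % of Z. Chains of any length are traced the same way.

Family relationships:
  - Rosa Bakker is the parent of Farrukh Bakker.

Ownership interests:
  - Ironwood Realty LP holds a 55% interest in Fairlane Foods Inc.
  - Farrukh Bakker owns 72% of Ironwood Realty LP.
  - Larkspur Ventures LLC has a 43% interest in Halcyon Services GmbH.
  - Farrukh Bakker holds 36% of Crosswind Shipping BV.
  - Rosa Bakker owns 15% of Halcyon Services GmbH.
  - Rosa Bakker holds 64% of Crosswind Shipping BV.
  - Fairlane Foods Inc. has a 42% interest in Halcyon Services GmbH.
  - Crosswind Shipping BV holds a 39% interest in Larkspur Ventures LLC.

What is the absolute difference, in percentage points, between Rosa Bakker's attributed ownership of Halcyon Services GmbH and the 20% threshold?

By parent–child attribution (R1), Rosa Bakker is treated as also owning Farrukh Bakker's interest in Crosswind Shipping BV, giving 64% + 36% = 100%.
By parent–child attribution (R1), Rosa Bakker is treated as owning Farrukh Bakker's 72% interest in Ironwood Realty LP.
Chain via Crosswind Shipping BV → Larkspur Ventures LLC (R3): 100% × 39% × 43% = 16.77% of Halcyon Services GmbH.
Direct interest in Halcyon Services GmbH: 15%.
Chain via Ironwood Realty LP → Fairlane Foods Inc. (R3): 72% × 55% × 42% = 16.632% of Halcyon Services GmbH.
Aggregating (R2): 16.77% + 15% + 16.632% = 48.402%.
48.402% exceeds the 20% threshold by 28.402 percentage points.

28.402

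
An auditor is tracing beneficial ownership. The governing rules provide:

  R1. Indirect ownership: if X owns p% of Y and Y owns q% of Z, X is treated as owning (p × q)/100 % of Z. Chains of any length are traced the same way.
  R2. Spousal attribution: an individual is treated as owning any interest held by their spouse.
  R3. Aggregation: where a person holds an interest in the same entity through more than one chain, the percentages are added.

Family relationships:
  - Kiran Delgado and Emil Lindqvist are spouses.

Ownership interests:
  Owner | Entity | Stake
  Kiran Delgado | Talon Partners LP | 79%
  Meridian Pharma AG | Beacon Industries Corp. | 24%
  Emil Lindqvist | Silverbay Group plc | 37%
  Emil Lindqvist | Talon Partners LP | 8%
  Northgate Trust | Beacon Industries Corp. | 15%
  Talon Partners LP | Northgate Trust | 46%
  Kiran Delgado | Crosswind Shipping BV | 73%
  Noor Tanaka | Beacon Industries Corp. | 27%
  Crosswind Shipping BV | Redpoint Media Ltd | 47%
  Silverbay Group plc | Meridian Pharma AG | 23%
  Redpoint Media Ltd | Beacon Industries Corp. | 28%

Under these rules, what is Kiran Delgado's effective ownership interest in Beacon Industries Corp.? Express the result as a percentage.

17.6522%

By spousal attribution (R2), Kiran Delgado is treated as also owning Emil Lindqvist's interest in Talon Partners LP, giving 79% + 8% = 87%.
By spousal attribution (R2), Kiran Delgado is treated as owning Emil Lindqvist's 37% interest in Silverbay Group plc.
Chain via Talon Partners LP → Northgate Trust (R1): 87% × 46% × 15% = 6.003% of Beacon Industries Corp.
Chain via Crosswind Shipping BV → Redpoint Media Ltd (R1): 73% × 47% × 28% = 9.6068% of Beacon Industries Corp.
Chain via Silverbay Group plc → Meridian Pharma AG (R1): 37% × 23% × 24% = 2.0424% of Beacon Industries Corp.
Aggregating (R3): 6.003% + 9.6068% + 2.0424% = 17.6522%.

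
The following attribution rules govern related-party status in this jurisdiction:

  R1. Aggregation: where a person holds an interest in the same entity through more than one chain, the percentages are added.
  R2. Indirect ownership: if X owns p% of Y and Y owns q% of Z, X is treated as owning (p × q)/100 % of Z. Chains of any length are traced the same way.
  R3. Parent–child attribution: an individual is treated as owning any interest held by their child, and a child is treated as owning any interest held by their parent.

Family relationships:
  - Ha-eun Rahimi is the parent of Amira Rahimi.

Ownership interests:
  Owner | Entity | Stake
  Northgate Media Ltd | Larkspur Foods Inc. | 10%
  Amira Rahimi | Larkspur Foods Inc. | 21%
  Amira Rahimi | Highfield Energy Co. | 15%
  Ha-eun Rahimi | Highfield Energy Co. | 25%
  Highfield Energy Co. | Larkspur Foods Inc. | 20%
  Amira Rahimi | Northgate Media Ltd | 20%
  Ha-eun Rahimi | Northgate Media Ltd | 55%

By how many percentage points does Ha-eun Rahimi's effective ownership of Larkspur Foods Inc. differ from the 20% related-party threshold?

16.5

By parent–child attribution (R3), Ha-eun Rahimi is treated as also owning Amira Rahimi's interest in Highfield Energy Co, giving 25% + 15% = 40%.
By parent–child attribution (R3), Ha-eun Rahimi is treated as also owning Amira Rahimi's interest in Northgate Media Ltd, giving 55% + 20% = 75%.
By parent–child attribution (R3), Ha-eun Rahimi is treated as owning Amira Rahimi's 21% interest in Larkspur Foods Inc.
Chain via Highfield Energy Co. (R2): 40% × 20% = 8% of Larkspur Foods Inc.
Chain via Northgate Media Ltd (R2): 75% × 10% = 7.5% of Larkspur Foods Inc.
Direct interest in Larkspur Foods Inc: 21%.
Aggregating (R1): 8% + 7.5% + 21% = 36.5%.
36.5% exceeds the 20% threshold by 16.5 percentage points.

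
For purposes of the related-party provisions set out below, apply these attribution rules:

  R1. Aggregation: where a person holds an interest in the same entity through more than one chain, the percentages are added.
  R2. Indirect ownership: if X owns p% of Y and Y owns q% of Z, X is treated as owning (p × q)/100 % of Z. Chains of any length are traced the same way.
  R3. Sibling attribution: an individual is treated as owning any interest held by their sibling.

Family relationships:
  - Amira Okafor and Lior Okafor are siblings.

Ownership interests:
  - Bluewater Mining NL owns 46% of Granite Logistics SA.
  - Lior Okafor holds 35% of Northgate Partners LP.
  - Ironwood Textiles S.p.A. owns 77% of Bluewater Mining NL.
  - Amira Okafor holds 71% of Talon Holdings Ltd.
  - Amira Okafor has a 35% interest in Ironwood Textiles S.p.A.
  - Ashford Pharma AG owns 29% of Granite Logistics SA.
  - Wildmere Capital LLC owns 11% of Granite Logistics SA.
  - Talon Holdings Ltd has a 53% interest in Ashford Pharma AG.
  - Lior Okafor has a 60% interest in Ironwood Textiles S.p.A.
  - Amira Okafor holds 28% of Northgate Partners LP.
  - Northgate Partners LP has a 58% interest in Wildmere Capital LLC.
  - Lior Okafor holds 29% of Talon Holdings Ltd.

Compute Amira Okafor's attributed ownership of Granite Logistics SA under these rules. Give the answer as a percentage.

By sibling attribution (R3), Amira Okafor is treated as also owning Lior Okafor's interest in Northgate Partners LP, giving 28% + 35% = 63%.
By sibling attribution (R3), Amira Okafor is treated as also owning Lior Okafor's interest in Talon Holdings Ltd, giving 71% + 29% = 100%.
By sibling attribution (R3), Amira Okafor is treated as also owning Lior Okafor's interest in Ironwood Textiles S.p.A, giving 35% + 60% = 95%.
Chain via Northgate Partners LP → Wildmere Capital LLC (R2): 63% × 58% × 11% = 4.0194% of Granite Logistics SA.
Chain via Talon Holdings Ltd → Ashford Pharma AG (R2): 100% × 53% × 29% = 15.37% of Granite Logistics SA.
Chain via Ironwood Textiles S.p.A. → Bluewater Mining NL (R2): 95% × 77% × 46% = 33.649% of Granite Logistics SA.
Aggregating (R1): 4.0194% + 15.37% + 33.649% = 53.0384%.

53.0384%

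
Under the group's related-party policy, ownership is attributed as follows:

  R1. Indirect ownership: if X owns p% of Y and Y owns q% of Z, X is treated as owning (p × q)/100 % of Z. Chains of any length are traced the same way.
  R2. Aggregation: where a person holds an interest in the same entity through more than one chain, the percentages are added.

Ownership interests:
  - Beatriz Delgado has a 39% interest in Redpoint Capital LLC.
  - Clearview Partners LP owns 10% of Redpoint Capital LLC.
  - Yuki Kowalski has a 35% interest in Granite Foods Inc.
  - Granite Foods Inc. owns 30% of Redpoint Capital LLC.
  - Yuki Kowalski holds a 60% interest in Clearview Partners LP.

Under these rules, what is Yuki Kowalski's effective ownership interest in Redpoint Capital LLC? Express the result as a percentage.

16.5%

Chain via Granite Foods Inc. (R1): 35% × 30% = 10.5% of Redpoint Capital LLC.
Chain via Clearview Partners LP (R1): 60% × 10% = 6% of Redpoint Capital LLC.
Aggregating (R2): 10.5% + 6% = 16.5%.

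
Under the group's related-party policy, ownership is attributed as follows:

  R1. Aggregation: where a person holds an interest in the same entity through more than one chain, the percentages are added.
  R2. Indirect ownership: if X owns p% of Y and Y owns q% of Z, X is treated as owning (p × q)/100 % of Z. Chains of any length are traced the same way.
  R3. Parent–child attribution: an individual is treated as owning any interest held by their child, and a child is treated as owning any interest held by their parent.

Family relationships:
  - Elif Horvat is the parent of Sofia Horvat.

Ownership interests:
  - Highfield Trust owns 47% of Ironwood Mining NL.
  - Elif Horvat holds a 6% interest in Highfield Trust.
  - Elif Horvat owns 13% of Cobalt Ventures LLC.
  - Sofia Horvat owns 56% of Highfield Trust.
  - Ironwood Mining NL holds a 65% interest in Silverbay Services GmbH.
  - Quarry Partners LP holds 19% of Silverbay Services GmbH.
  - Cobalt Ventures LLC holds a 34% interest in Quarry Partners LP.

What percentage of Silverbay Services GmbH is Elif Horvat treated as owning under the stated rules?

19.7808%

By parent–child attribution (R3), Elif Horvat is treated as also owning Sofia Horvat's interest in Highfield Trust, giving 6% + 56% = 62%.
Chain via Cobalt Ventures LLC → Quarry Partners LP (R2): 13% × 34% × 19% = 0.8398% of Silverbay Services GmbH.
Chain via Highfield Trust → Ironwood Mining NL (R2): 62% × 47% × 65% = 18.941% of Silverbay Services GmbH.
Aggregating (R1): 0.8398% + 18.941% = 19.7808%.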